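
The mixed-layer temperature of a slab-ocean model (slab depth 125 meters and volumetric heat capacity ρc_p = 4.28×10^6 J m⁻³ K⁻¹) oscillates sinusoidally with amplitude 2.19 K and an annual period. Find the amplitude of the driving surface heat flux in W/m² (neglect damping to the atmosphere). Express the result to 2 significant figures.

Areal heat capacity C = ρc_p × D = 4.28×10^6 × 125 = 5.35×10^8 J/(m²·K).
ω = 2π / 3.15×10^7 s = 1.99×10^-7 s⁻¹.
Cω = 5.35×10^8 × 1.99×10^-7 = 107 W/(m²·K).
F₀ = A × Cω = 2.19 × 107 = 233 W/m².

230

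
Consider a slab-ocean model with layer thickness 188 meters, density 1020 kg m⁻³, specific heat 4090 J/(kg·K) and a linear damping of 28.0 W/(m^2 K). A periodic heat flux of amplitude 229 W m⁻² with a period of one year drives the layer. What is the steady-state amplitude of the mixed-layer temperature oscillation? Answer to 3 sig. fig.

1.44 K

Areal heat capacity C = ρ c_p D = 1020 × 4090 × 188 = 7.84×10^8 J/(m²·K).
Angular frequency ω = 2π / T = 2π / 3.15×10^7 s = 1.99×10^-7 s⁻¹.
√((Cω)² + λ²) = √((156)² + 28.0²) = 159 W/(m²·K).
Amplitude A = F₀ / √((Cω)²+λ²) = 229 / 159 = 1.44 K.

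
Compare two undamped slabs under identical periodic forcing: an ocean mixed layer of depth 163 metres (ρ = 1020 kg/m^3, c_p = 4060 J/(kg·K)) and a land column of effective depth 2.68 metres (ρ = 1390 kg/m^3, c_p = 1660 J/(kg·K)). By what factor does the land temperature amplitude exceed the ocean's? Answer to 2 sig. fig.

110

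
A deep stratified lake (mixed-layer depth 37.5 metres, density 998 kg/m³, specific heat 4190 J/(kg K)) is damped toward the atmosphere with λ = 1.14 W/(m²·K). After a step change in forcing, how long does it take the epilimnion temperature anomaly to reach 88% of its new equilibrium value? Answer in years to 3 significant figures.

9.24 years

Areal heat capacity C = ρ c_p D = 998 × 4190 × 37.5 = 1.57×10^8 J/(m²·K).
τ = C / λ = 1.57×10^8 / 1.14 = 1.38×10^8 s.
Fraction reached: 1 − e^(−t/τ) = 0.88 ⇒ t = −τ ln(1 − 0.88) = τ × 2.12.
t = 2.92×10^8 s = 9.24 years.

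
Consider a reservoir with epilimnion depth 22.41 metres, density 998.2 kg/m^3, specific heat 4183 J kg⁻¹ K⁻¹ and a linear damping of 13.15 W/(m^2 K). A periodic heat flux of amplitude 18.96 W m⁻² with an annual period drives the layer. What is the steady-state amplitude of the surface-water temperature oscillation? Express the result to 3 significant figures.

0.831 K

Areal heat capacity C = ρ c_p D = 998.2 × 4183 × 22.41 = 9.36×10^7 J/(m^2 K).
Angular frequency ω = 2π / T = 2π / 3.15×10^7 s = 1.99×10^-7 s⁻¹.
√((Cω)² + λ²) = √((18.6)² + 13.15²) = 22.8 W/(m²·K).
Amplitude A = F₀ / √((Cω)²+λ²) = 18.96 / 22.8 = 0.831 K.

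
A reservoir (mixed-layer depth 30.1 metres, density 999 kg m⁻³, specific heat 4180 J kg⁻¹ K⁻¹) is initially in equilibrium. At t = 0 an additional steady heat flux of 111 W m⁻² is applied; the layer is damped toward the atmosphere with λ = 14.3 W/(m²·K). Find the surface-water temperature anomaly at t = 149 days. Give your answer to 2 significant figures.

Areal heat capacity C = ρ c_p D = 999 × 4180 × 30.1 = 1.26×10^8 J m⁻² K⁻¹.
τ = C / λ = 1.26×10^8 / 14.3 = 8.79×10^6 s.
Equilibrium anomaly ΔT_eq = F / λ = 111 / 14.3 = 7.76 K.
t = 149 days = 1.29×10^7 s, so t/τ = 1.46.
ΔT(t) = ΔT_eq (1 − e^(−t/τ)) = 7.76 × (1 − e^−1.46) = 5.97 K.

6.0 K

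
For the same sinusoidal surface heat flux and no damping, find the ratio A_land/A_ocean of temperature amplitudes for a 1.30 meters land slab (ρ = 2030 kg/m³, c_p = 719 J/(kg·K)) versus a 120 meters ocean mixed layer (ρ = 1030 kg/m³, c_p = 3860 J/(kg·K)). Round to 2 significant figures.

C_ocean = 1030 × 3860 × 120 = 4.77×10^8 J/(m²·K).
C_land = 2030 × 719 × 1.30 = 1.90×10^6 J/(m²·K).
Undamped amplitude ∝ 1/C, so A_land/A_ocean = C_ocean/C_land = 251.

250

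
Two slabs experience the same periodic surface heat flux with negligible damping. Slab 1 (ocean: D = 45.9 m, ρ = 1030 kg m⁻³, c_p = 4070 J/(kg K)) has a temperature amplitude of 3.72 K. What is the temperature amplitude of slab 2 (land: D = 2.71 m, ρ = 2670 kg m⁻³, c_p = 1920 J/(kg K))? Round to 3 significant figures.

C_ocean = 1.92×10^8 J/(m²·K); C_land = 1.39×10^7 J/(m²·K).
A ∝ 1/C ⇒ A_land = A_ocean × C_ocean/C_land = 3.72 × 13.9 = 51.5 K.

51.5 K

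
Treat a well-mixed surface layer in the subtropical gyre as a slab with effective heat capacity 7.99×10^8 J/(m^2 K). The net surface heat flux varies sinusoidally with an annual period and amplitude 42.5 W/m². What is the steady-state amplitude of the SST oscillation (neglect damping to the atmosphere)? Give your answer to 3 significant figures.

0.267 K

Areal heat capacity C = 7.99×10^8 J/(m^2 K) (given).
Angular frequency ω = 2π / T = 2π / 3.15×10^7 s = 1.99×10^-7 s⁻¹.
Cω = 7.99×10^8 × 1.99×10^-7 = 159 W/(m²·K).
Amplitude A = F₀ / (Cω) = 42.5 / 159 = 0.267 K.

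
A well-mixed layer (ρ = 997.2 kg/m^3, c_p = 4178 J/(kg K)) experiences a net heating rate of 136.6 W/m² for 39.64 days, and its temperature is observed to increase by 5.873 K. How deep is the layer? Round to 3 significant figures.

Heat input Q = F Δt = 136.6 × 3.42×10^6 s = 4.68×10^8 J/m².
Required areal heat capacity C = Q / ΔT = 7.97×10^7 J/(m²·K).
Depth D = C / (ρ c_p) = 7.97×10^7 / (997.2 × 4178) = 19.1 m.

19.1 m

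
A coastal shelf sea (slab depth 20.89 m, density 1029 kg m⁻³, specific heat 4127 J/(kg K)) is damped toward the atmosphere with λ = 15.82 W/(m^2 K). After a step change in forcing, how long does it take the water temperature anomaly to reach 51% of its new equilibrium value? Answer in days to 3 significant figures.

46.3 days

Areal heat capacity C = ρ c_p D = 1029 × 4127 × 20.89 = 8.87×10^7 J/(m²·K).
τ = C / λ = 8.87×10^7 / 15.82 = 5.61×10^6 s.
Fraction reached: 1 − e^(−t/τ) = 0.51 ⇒ t = −τ ln(1 − 0.51) = τ × 0.713.
t = 4.00×10^6 s = 46.3 days.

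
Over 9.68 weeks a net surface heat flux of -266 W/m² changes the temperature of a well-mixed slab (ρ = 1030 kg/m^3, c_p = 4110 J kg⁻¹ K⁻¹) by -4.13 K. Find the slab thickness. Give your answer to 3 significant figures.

Heat input Q = F Δt = -266 × 5.85×10^6 s = -1.56×10^9 J/m².
Required areal heat capacity C = Q / ΔT = 3.77×10^8 J/(m²·K).
Depth D = C / (ρ c_p) = 3.77×10^8 / (1030 × 4110) = 89.1 m.

89.1 m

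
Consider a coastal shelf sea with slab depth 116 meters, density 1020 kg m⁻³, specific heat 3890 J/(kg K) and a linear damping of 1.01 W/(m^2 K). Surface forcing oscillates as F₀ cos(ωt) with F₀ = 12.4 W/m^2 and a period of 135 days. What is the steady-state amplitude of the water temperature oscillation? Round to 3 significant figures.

Areal heat capacity C = ρ c_p D = 1020 × 3890 × 116 = 4.60×10^8 J m⁻² K⁻¹.
Angular frequency ω = 2π / T = 2π / 1.17×10^7 s = 5.39×10^-7 s⁻¹.
√((Cω)² + λ²) = √((248)² + 1.01²) = 248 W/(m²·K).
Amplitude A = F₀ / √((Cω)²+λ²) = 12.4 / 248 = 0.0500 K.

0.0500 K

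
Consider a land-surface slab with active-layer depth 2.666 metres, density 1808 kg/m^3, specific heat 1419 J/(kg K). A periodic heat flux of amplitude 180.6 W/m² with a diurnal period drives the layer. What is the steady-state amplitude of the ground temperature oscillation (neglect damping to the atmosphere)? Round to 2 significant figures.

Areal heat capacity C = ρ c_p D = 1808 × 1419 × 2.666 = 6.84×10^6 J m⁻² K⁻¹.
Angular frequency ω = 2π / T = 2π / 86400 s = 7.27×10^-5 s⁻¹.
Cω = 6.84×10^6 × 7.27×10^-5 = 497 W/(m²·K).
Amplitude A = F₀ / (Cω) = 180.6 / 497 = 0.363 K.

0.36 K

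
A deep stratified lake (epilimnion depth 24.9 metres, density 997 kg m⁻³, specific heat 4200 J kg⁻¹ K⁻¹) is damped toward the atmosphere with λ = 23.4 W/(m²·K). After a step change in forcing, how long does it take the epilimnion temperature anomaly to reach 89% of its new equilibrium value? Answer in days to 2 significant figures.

110 days

Areal heat capacity C = ρ c_p D = 997 × 4200 × 24.9 = 1.04×10^8 J/(m²·K).
τ = C / λ = 1.04×10^8 / 23.4 = 4.46×10^6 s.
Fraction reached: 1 − e^(−t/τ) = 0.89 ⇒ t = −τ ln(1 − 0.89) = τ × 2.21.
t = 9.84×10^6 s = 114 days.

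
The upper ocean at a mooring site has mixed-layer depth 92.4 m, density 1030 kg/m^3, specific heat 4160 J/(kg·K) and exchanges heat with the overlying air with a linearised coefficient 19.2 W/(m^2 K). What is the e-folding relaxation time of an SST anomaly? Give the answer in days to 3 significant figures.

239 days

Areal heat capacity C = ρ c_p D = 1030 × 4160 × 92.4 = 3.96×10^8 J m⁻² K⁻¹.
Relaxation time τ = C / λ = 3.96×10^8 / 19.2 = 2.06×10^7 s.
In days: 2.06×10^7 s / (86400 s/day) = 239 days.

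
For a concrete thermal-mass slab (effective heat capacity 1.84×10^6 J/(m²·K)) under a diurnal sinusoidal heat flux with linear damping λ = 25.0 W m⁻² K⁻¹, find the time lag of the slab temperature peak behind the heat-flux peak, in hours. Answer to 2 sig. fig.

5.3 hours

Areal heat capacity C = 1.84×10^6 J/(m²·K) (given).
ω = 2π / 86400 s = 7.27×10^-5 s⁻¹.
Phase lag φ = arctan(Cω/λ) = arctan(134/25.0) = 1.39 rad.
Time lag = φ / ω = 1.39 / 7.27×10^-5 = 19100 s = 5.29 hours.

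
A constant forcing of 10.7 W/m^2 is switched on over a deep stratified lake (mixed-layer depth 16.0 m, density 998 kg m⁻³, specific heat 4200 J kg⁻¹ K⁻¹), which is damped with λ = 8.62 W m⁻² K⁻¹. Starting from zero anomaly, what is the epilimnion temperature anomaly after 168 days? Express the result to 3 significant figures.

Areal heat capacity C = ρ c_p D = 998 × 4200 × 16.0 = 6.71×10^7 J/(m²·K).
τ = C / λ = 6.71×10^7 / 8.62 = 7.78×10^6 s.
Equilibrium anomaly ΔT_eq = F / λ = 10.7 / 8.62 = 1.24 K.
t = 168 days = 1.45×10^7 s, so t/τ = 1.87.
ΔT(t) = ΔT_eq (1 − e^(−t/τ)) = 1.24 × (1 − e^−1.87) = 1.05 K.

1.05 K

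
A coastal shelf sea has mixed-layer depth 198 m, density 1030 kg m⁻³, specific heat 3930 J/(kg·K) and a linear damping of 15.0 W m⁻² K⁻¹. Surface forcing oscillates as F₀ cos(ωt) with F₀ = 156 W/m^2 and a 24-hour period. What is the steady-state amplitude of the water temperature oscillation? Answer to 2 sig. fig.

0.0027 K

Areal heat capacity C = ρ c_p D = 1030 × 3930 × 198 = 8.01×10^8 J/(m²·K).
Angular frequency ω = 2π / T = 2π / 86400 s = 7.27×10^-5 s⁻¹.
√((Cω)² + λ²) = √((58300)² + 15.0²) = 58300 W/(m²·K).
Amplitude A = F₀ / √((Cω)²+λ²) = 156 / 58300 = 0.00268 K.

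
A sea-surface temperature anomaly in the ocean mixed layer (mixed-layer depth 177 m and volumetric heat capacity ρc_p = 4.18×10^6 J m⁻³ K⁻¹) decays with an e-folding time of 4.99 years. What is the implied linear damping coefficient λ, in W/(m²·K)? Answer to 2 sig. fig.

Areal heat capacity C = ρc_p × D = 4.18×10^6 × 177 = 7.40×10^8 J/(m²·K).
τ = 4.99 years = 1.57×10^8 s.
λ = C / τ = 7.40×10^8 / 1.57×10^8 = 4.70 W/(m²·K).

4.7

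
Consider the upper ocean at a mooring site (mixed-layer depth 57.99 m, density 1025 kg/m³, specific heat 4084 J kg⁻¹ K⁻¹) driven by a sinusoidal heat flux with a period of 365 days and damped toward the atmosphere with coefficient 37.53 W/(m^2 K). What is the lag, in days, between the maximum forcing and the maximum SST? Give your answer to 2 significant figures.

Areal heat capacity C = ρ c_p D = 1025 × 4084 × 57.99 = 2.43×10^8 J m⁻² K⁻¹.
ω = 2π / 3.15×10^7 s = 1.99×10^-7 s⁻¹.
Phase lag φ = arctan(Cω/λ) = arctan(48.4/37.53) = 0.911 rad.
Time lag = φ / ω = 0.911 / 1.99×10^-7 = 4.57×10^6 s = 52.9 days.

53 days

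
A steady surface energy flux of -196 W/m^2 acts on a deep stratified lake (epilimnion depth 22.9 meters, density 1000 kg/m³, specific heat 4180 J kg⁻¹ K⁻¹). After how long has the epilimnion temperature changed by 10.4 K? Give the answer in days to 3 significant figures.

58.8 days

Areal heat capacity C = ρ c_p D = 1000 × 4180 × 22.9 = 9.57×10^7 J/(m^2 K).
Time required: Δt = C ΔT / F = 9.57×10^7 × -10.4 / -196 = 5.08×10^6 s.
In days: 5.08×10^6 s / (86400 s/day) = 58.8 days.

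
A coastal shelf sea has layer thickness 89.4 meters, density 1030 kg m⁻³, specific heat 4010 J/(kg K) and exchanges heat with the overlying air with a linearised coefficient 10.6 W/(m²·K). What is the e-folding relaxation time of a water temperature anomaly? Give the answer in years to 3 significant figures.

1.10 years

Areal heat capacity C = ρ c_p D = 1030 × 4010 × 89.4 = 3.69×10^8 J/(m^2 K).
Relaxation time τ = C / λ = 3.69×10^8 / 10.6 = 3.48×10^7 s.
In years: 3.48×10^7 s / (3.156×10^7 s/year) = 1.10 years.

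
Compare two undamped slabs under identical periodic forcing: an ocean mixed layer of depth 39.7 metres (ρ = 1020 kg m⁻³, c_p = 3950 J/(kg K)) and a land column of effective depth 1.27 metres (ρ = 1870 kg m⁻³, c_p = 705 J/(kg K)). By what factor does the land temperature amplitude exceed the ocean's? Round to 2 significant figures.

96

C_ocean = 1020 × 3950 × 39.7 = 1.60×10^8 J/(m²·K).
C_land = 1870 × 705 × 1.27 = 1.67×10^6 J/(m²·K).
Undamped amplitude ∝ 1/C, so A_land/A_ocean = C_ocean/C_land = 95.5.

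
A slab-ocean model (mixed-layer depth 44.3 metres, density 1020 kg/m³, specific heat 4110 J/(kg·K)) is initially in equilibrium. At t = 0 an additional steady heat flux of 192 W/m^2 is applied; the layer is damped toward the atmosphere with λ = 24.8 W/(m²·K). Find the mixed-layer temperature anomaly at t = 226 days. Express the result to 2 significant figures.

Areal heat capacity C = ρ c_p D = 1020 × 4110 × 44.3 = 1.86×10^8 J m⁻² K⁻¹.
τ = C / λ = 1.86×10^8 / 24.8 = 7.49×10^6 s.
Equilibrium anomaly ΔT_eq = F / λ = 192 / 24.8 = 7.74 K.
t = 226 days = 1.95×10^7 s, so t/τ = 2.61.
ΔT(t) = ΔT_eq (1 − e^(−t/τ)) = 7.74 × (1 − e^−2.61) = 7.17 K.

7.2 K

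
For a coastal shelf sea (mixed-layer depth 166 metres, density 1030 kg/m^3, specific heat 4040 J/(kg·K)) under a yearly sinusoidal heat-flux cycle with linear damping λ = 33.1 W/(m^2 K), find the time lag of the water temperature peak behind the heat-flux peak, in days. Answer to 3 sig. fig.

77.5 days

Areal heat capacity C = ρ c_p D = 1030 × 4040 × 166 = 6.91×10^8 J/(m²·K).
ω = 2π / 3.15×10^7 s = 1.99×10^-7 s⁻¹.
Phase lag φ = arctan(Cω/λ) = arctan(138/33.1) = 1.33 rad.
Time lag = φ / ω = 1.33 / 1.99×10^-7 = 6.70×10^6 s = 77.5 days.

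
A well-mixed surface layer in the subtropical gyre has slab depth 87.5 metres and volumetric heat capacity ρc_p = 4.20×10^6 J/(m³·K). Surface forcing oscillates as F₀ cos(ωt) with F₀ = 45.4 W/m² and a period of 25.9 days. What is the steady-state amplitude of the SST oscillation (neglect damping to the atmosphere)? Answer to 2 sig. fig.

0.044 K

Areal heat capacity C = ρc_p × D = 4.20×10^6 × 87.5 = 3.68×10^8 J m⁻² K⁻¹.
Angular frequency ω = 2π / T = 2π / 2.24×10^6 s = 2.81×10^-6 s⁻¹.
Cω = 3.68×10^8 × 2.81×10^-6 = 1030 W/(m²·K).
Amplitude A = F₀ / (Cω) = 45.4 / 1030 = 0.0440 K.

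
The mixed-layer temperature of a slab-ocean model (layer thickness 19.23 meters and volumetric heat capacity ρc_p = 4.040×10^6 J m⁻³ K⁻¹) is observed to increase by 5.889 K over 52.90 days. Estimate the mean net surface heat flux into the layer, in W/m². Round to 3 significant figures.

100

Areal heat capacity C = ρc_p × D = 4.040×10^6 × 19.23 = 7.77×10^7 J/(m²·K).
Required heat per unit area: Q = C ΔT = 7.77×10^7 × 5.889 = 4.58×10^8 J/m².
Flux F = Q / Δt = 4.58×10^8 / 4.57×10^6 s = 100 W/m².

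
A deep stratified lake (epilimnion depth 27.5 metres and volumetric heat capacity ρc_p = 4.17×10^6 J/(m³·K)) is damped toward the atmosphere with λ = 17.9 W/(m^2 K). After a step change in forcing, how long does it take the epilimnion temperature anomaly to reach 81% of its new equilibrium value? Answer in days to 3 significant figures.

123 days

Areal heat capacity C = ρc_p × D = 4.17×10^6 × 27.5 = 1.15×10^8 J/(m²·K).
τ = C / λ = 1.15×10^8 / 17.9 = 6.41×10^6 s.
Fraction reached: 1 − e^(−t/τ) = 0.81 ⇒ t = −τ ln(1 − 0.81) = τ × 1.66.
t = 1.06×10^7 s = 123 days.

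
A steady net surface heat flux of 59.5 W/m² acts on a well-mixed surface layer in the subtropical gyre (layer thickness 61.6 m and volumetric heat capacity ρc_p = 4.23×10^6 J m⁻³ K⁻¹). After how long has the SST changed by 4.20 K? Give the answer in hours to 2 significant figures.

Areal heat capacity C = ρc_p × D = 4.23×10^6 × 61.6 = 2.61×10^8 J/(m^2 K).
Time required: Δt = C ΔT / F = 2.61×10^8 × 4.20 / 59.5 = 1.84×10^7 s.
In hours: 1.84×10^7 s / (3600 s/hour) = 5110 hours.

5100 hours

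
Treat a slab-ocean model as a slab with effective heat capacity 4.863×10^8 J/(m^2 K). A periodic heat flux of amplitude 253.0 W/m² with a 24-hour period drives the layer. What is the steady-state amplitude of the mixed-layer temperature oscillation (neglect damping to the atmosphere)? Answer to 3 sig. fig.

0.00715 K

Areal heat capacity C = 4.863×10^8 J/(m^2 K) (given).
Angular frequency ω = 2π / T = 2π / 86400 s = 7.27×10^-5 s⁻¹.
Cω = 4.86×10^8 × 7.27×10^-5 = 35400 W/(m²·K).
Amplitude A = F₀ / (Cω) = 253.0 / 35400 = 0.00715 K.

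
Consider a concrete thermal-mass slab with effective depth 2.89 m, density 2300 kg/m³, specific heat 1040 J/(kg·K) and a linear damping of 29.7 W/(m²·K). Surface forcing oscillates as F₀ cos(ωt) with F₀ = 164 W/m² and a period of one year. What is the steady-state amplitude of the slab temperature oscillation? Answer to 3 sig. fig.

5.52 K

Areal heat capacity C = ρ c_p D = 2300 × 1040 × 2.89 = 6.91×10^6 J/(m²·K).
Angular frequency ω = 2π / T = 2π / 3.15×10^7 s = 1.99×10^-7 s⁻¹.
√((Cω)² + λ²) = √((1.38)² + 29.7²) = 29.7 W/(m²·K).
Amplitude A = F₀ / √((Cω)²+λ²) = 164 / 29.7 = 5.52 K.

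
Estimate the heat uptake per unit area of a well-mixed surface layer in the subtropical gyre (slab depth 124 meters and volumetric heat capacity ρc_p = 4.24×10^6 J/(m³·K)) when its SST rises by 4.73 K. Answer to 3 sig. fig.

2.49×10^9

Areal heat capacity C = ρc_p × D = 4.24×10^6 × 124 = 5.26×10^8 J/(m²·K).
ΔQ = C ΔT = 5.26×10^8 × 4.73 = 2.49×10^9 J/m².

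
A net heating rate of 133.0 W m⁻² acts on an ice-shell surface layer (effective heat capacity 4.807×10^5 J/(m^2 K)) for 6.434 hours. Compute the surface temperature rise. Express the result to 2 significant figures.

Areal heat capacity C = 4.807×10^5 J/(m^2 K) (given).
Net heat input Q = F Δt = 133.0 × (6.434 hours × 3600 s/hour) = 3.08×10^6 J/m².
ΔT = Q / C = 3.08×10^6 / 4.81×10^5 = 6.41 K.

6.4 K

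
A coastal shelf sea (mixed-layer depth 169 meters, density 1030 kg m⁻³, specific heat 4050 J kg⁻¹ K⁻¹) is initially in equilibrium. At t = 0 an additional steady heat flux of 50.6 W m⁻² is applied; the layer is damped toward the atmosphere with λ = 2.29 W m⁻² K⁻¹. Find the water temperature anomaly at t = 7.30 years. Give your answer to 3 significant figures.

11.6 K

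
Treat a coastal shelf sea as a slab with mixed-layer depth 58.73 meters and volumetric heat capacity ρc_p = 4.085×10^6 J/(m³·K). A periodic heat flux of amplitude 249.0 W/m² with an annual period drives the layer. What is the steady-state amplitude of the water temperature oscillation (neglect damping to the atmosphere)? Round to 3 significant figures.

Areal heat capacity C = ρc_p × D = 4.085×10^6 × 58.73 = 2.40×10^8 J/(m^2 K).
Angular frequency ω = 2π / T = 2π / 3.15×10^7 s = 1.99×10^-7 s⁻¹.
Cω = 2.40×10^8 × 1.99×10^-7 = 47.8 W/(m²·K).
Amplitude A = F₀ / (Cω) = 249.0 / 47.8 = 5.21 K.

5.21 K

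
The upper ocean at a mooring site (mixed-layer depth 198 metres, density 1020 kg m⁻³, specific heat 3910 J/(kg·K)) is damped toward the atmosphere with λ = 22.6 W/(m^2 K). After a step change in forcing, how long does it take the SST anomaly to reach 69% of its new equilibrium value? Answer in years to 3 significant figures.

Areal heat capacity C = ρ c_p D = 1020 × 3910 × 198 = 7.90×10^8 J m⁻² K⁻¹.
τ = C / λ = 7.90×10^8 / 22.6 = 3.49×10^7 s.
Fraction reached: 1 − e^(−t/τ) = 0.69 ⇒ t = −τ ln(1 − 0.69) = τ × 1.17.
t = 4.09×10^7 s = 1.30 years.

1.30 years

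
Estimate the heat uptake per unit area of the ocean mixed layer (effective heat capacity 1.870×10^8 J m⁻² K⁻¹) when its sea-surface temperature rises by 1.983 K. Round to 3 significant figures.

3.71×10^8

Areal heat capacity C = 1.870×10^8 J m⁻² K⁻¹ (given).
ΔQ = C ΔT = 1.87×10^8 × 1.983 = 3.71×10^8 J/m².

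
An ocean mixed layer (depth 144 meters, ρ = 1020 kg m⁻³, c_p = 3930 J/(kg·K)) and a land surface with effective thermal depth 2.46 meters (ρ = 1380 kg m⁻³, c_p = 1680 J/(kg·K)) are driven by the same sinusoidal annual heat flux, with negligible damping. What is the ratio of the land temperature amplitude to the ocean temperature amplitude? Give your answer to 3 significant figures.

101

C_ocean = 1020 × 3930 × 144 = 5.77×10^8 J/(m²·K).
C_land = 1380 × 1680 × 2.46 = 5.70×10^6 J/(m²·K).
Undamped amplitude ∝ 1/C, so A_land/A_ocean = C_ocean/C_land = 101.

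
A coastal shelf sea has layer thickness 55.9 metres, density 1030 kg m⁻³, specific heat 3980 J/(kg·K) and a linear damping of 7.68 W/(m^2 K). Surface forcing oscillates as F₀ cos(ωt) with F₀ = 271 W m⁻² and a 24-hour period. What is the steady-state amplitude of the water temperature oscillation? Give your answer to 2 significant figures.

0.016 K

Areal heat capacity C = ρ c_p D = 1030 × 3980 × 55.9 = 2.29×10^8 J m⁻² K⁻¹.
Angular frequency ω = 2π / T = 2π / 86400 s = 7.27×10^-5 s⁻¹.
√((Cω)² + λ²) = √((16700)² + 7.68²) = 16700 W/(m²·K).
Amplitude A = F₀ / √((Cω)²+λ²) = 271 / 16700 = 0.0163 K.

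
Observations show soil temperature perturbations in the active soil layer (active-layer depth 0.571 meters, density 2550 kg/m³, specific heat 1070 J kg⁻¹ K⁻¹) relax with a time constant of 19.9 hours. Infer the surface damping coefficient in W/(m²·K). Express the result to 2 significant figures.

22

Areal heat capacity C = ρ c_p D = 2550 × 1070 × 0.571 = 1.56×10^6 J/(m^2 K).
τ = 19.9 hours = 71600 s.
λ = C / τ = 1.56×10^6 / 71600 = 21.7 W/(m²·K).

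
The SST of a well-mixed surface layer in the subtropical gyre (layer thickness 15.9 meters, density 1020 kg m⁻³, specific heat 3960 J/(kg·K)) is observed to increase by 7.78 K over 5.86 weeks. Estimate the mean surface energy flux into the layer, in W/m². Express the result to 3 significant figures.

Areal heat capacity C = ρ c_p D = 1020 × 3960 × 15.9 = 6.42×10^7 J/(m²·K).
Required heat per unit area: Q = C ΔT = 6.42×10^7 × 7.78 = 5.00×10^8 J/m².
Flux F = Q / Δt = 5.00×10^8 / 3.54×10^6 s = 141 W/m².

141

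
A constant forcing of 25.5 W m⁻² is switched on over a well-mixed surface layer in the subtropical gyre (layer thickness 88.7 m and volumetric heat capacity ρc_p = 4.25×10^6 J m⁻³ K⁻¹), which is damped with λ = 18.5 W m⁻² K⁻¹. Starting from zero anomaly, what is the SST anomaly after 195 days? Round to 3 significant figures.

0.775 K

Areal heat capacity C = ρc_p × D = 4.25×10^6 × 88.7 = 3.77×10^8 J/(m^2 K).
τ = C / λ = 3.77×10^8 / 18.5 = 2.04×10^7 s.
Equilibrium anomaly ΔT_eq = F / λ = 25.5 / 18.5 = 1.38 K.
t = 195 days = 1.68×10^7 s, so t/τ = 0.827.
ΔT(t) = ΔT_eq (1 − e^(−t/τ)) = 1.38 × (1 − e^−0.827) = 0.775 K.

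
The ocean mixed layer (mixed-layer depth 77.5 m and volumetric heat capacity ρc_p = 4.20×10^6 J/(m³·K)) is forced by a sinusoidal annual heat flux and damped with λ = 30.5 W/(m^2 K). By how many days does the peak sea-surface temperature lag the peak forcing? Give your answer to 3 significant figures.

Areal heat capacity C = ρc_p × D = 4.20×10^6 × 77.5 = 3.26×10^8 J/(m²·K).
ω = 2π / 3.15×10^7 s = 1.99×10^-7 s⁻¹.
Phase lag φ = arctan(Cω/λ) = arctan(64.9/30.5) = 1.13 rad.
Time lag = φ / ω = 1.13 / 1.99×10^-7 = 5.68×10^6 s = 65.7 days.

65.7 days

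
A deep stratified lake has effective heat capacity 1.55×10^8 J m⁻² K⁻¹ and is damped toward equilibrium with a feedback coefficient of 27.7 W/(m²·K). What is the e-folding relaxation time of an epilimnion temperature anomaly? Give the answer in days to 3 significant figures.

Areal heat capacity C = 1.55×10^8 J m⁻² K⁻¹ (given).
Relaxation time τ = C / λ = 1.55×10^8 / 27.7 = 5.60×10^6 s.
In days: 5.60×10^6 s / (86400 s/day) = 64.8 days.

64.8 days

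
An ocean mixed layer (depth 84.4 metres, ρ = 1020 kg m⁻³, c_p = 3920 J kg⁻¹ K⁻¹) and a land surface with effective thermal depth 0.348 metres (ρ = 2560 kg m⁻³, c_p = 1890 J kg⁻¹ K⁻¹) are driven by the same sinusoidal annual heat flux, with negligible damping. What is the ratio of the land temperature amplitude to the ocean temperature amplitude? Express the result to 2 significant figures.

200

C_ocean = 1020 × 3920 × 84.4 = 3.37×10^8 J/(m²·K).
C_land = 2560 × 1890 × 0.348 = 1.68×10^6 J/(m²·K).
Undamped amplitude ∝ 1/C, so A_land/A_ocean = C_ocean/C_land = 200.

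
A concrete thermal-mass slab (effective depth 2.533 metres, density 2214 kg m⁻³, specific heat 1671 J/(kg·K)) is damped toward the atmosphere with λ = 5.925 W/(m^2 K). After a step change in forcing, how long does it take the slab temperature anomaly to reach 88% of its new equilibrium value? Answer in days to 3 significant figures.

38.8 days

Areal heat capacity C = ρ c_p D = 2214 × 1671 × 2.533 = 9.37×10^6 J m⁻² K⁻¹.
τ = C / λ = 9.37×10^6 / 5.925 = 1.58×10^6 s.
Fraction reached: 1 − e^(−t/τ) = 0.88 ⇒ t = −τ ln(1 − 0.88) = τ × 2.12.
t = 3.35×10^6 s = 38.8 days.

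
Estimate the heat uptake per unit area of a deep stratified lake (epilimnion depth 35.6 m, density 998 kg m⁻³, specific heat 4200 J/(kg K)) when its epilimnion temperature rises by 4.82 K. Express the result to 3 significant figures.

Areal heat capacity C = ρ c_p D = 998 × 4200 × 35.6 = 1.49×10^8 J/(m^2 K).
ΔQ = C ΔT = 1.49×10^8 × 4.82 = 7.19×10^8 J/m².

7.19×10^8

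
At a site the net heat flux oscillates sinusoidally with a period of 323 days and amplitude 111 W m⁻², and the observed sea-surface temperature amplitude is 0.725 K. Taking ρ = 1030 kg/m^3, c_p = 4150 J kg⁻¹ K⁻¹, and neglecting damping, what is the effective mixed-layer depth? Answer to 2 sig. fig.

160 m

ω = 2π / 2.79×10^7 s = 2.25×10^-7 s⁻¹.
Required C = F₀ / (A ω) = 111 / (0.725 × 2.25×10^-7) = 6.80×10^8 J/(m²·K).
D = C / (ρ c_p) = 6.80×10^8 / (1030 × 4150) = 159 m.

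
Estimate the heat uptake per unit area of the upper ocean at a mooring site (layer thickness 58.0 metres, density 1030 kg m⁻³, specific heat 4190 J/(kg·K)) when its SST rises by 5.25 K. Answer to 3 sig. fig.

Areal heat capacity C = ρ c_p D = 1030 × 4190 × 58.0 = 2.50×10^8 J m⁻² K⁻¹.
ΔQ = C ΔT = 2.50×10^8 × 5.25 = 1.31×10^9 J/m².

1.31×10^9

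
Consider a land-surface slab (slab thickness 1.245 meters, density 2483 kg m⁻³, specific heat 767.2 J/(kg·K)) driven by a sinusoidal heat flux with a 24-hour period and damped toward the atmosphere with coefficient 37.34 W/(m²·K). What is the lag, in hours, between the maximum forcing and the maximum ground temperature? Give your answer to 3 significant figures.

5.19 hours

Areal heat capacity C = ρ c_p D = 2483 × 767.2 × 1.245 = 2.37×10^6 J m⁻² K⁻¹.
ω = 2π / 86400 s = 7.27×10^-5 s⁻¹.
Phase lag φ = arctan(Cω/λ) = arctan(172/37.34) = 1.36 rad.
Time lag = φ / ω = 1.36 / 7.27×10^-5 = 18700 s = 5.19 hours.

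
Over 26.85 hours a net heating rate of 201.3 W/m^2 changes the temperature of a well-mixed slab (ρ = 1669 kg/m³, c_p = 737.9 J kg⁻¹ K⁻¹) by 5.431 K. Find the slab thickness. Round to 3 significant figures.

2.91 m

Heat input Q = F Δt = 201.3 × 96700 s = 1.95×10^7 J/m².
Required areal heat capacity C = Q / ΔT = 3.58×10^6 J/(m²·K).
Depth D = C / (ρ c_p) = 3.58×10^6 / (1669 × 737.9) = 2.91 m.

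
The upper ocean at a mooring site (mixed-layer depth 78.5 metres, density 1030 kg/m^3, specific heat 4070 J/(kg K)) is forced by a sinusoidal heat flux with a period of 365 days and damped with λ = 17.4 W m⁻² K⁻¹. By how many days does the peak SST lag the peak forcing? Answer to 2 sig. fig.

76 days

Areal heat capacity C = ρ c_p D = 1030 × 4070 × 78.5 = 3.29×10^8 J/(m²·K).
ω = 2π / 3.15×10^7 s = 1.99×10^-7 s⁻¹.
Phase lag φ = arctan(Cω/λ) = arctan(65.6/17.4) = 1.31 rad.
Time lag = φ / ω = 1.31 / 1.99×10^-7 = 6.58×10^6 s = 76.2 days.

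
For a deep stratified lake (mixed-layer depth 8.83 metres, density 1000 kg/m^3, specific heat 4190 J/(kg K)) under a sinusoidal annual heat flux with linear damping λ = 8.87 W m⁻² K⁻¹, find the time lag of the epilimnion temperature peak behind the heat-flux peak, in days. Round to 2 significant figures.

40 days

Areal heat capacity C = ρ c_p D = 1000 × 4190 × 8.83 = 3.70×10^7 J m⁻² K⁻¹.
ω = 2π / 3.15×10^7 s = 1.99×10^-7 s⁻¹.
Phase lag φ = arctan(Cω/λ) = arctan(7.37/8.87) = 0.693 rad.
Time lag = φ / ω = 0.693 / 1.99×10^-7 = 3.48×10^6 s = 40.3 days.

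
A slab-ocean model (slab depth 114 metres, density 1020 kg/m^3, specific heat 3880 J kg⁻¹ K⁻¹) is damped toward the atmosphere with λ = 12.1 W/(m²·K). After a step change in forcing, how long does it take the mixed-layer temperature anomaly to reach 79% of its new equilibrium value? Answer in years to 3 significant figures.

1.84 years

Areal heat capacity C = ρ c_p D = 1020 × 3880 × 114 = 4.51×10^8 J/(m²·K).
τ = C / λ = 4.51×10^8 / 12.1 = 3.73×10^7 s.
Fraction reached: 1 − e^(−t/τ) = 0.79 ⇒ t = −τ ln(1 − 0.79) = τ × 1.56.
t = 5.82×10^7 s = 1.84 years.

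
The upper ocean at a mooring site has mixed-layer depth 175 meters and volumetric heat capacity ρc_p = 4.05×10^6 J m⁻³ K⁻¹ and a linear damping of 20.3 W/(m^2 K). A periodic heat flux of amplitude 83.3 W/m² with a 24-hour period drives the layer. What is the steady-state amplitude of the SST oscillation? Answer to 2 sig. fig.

Areal heat capacity C = ρc_p × D = 4.05×10^6 × 175 = 7.09×10^8 J/(m²·K).
Angular frequency ω = 2π / T = 2π / 86400 s = 7.27×10^-5 s⁻¹.
√((Cω)² + λ²) = √((51500)² + 20.3²) = 51500 W/(m²·K).
Amplitude A = F₀ / √((Cω)²+λ²) = 83.3 / 51500 = 0.00162 K.

0.0016 K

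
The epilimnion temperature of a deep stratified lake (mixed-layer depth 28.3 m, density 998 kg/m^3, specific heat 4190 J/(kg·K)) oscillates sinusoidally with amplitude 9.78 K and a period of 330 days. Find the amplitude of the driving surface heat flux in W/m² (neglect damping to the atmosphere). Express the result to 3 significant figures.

Areal heat capacity C = ρ c_p D = 998 × 4190 × 28.3 = 1.18×10^8 J/(m²·K).
ω = 2π / 2.85×10^7 s = 2.20×10^-7 s⁻¹.
Cω = 1.18×10^8 × 2.20×10^-7 = 26.1 W/(m²·K).
F₀ = A × Cω = 9.78 × 26.1 = 255 W/m².

255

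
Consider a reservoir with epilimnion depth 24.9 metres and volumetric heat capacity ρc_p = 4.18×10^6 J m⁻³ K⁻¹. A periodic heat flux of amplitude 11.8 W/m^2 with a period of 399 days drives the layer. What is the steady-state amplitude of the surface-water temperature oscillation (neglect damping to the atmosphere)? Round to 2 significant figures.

Areal heat capacity C = ρc_p × D = 4.18×10^6 × 24.9 = 1.04×10^8 J/(m^2 K).
Angular frequency ω = 2π / T = 2π / 3.45×10^7 s = 1.82×10^-7 s⁻¹.
Cω = 1.04×10^8 × 1.82×10^-7 = 19.0 W/(m²·K).
Amplitude A = F₀ / (Cω) = 11.8 / 19.0 = 0.622 K.

0.62 K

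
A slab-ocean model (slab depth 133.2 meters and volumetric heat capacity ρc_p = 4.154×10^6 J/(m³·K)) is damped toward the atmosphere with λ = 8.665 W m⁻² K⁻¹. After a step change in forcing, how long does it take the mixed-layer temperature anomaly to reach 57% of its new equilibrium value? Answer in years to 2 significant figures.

1.7 years

Areal heat capacity C = ρc_p × D = 4.154×10^6 × 133.2 = 5.53×10^8 J/(m^2 K).
τ = C / λ = 5.53×10^8 / 8.665 = 6.39×10^7 s.
Fraction reached: 1 − e^(−t/τ) = 0.57 ⇒ t = −τ ln(1 − 0.57) = τ × 0.844.
t = 5.39×10^7 s = 1.71 years.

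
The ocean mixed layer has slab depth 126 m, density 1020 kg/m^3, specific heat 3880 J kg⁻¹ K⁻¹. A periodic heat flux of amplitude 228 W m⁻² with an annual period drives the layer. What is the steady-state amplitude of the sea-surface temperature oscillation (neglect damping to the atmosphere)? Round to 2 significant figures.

Areal heat capacity C = ρ c_p D = 1020 × 3880 × 126 = 4.99×10^8 J/(m^2 K).
Angular frequency ω = 2π / T = 2π / 3.15×10^7 s = 1.99×10^-7 s⁻¹.
Cω = 4.99×10^8 × 1.99×10^-7 = 99.4 W/(m²·K).
Amplitude A = F₀ / (Cω) = 228 / 99.4 = 2.29 K.

2.3 K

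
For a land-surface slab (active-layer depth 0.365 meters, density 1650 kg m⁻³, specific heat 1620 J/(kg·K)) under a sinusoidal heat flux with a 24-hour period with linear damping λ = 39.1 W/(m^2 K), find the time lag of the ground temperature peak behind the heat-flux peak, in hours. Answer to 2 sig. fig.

4.1 hours

Areal heat capacity C = ρ c_p D = 1650 × 1620 × 0.365 = 9.76×10^5 J m⁻² K⁻¹.
ω = 2π / 86400 s = 7.27×10^-5 s⁻¹.
Phase lag φ = arctan(Cω/λ) = arctan(71.0/39.1) = 1.07 rad.
Time lag = φ / ω = 1.07 / 7.27×10^-5 = 14700 s = 4.08 hours.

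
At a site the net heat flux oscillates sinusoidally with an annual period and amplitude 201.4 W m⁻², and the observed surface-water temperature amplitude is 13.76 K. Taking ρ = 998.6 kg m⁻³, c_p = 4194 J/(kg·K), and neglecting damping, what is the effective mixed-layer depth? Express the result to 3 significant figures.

17.5 m

ω = 2π / 3.15×10^7 s = 1.99×10^-7 s⁻¹.
Required C = F₀ / (A ω) = 201.4 / (13.76 × 1.99×10^-7) = 7.35×10^7 J/(m²·K).
D = C / (ρ c_p) = 7.35×10^7 / (998.6 × 4194) = 17.5 m.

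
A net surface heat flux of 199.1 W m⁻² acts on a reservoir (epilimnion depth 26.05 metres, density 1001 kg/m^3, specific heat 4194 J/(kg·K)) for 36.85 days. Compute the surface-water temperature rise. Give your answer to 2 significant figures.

Areal heat capacity C = ρ c_p D = 1001 × 4194 × 26.05 = 1.09×10^8 J m⁻² K⁻¹.
Net heat input Q = F Δt = 199.1 × (36.85 days × 86400 s/day) = 6.34×10^8 J/m².
ΔT = Q / C = 6.34×10^8 / 1.09×10^8 = 5.80 K.

5.8 K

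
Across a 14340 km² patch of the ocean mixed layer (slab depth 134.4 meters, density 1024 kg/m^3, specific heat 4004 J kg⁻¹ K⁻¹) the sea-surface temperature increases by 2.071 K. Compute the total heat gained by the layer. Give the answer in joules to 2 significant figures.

1.6×10^19 J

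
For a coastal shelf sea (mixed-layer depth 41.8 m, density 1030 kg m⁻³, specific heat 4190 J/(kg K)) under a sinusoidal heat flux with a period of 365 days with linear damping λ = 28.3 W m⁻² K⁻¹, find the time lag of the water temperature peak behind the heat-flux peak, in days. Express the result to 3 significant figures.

52.5 days

Areal heat capacity C = ρ c_p D = 1030 × 4190 × 41.8 = 1.80×10^8 J/(m²·K).
ω = 2π / 3.15×10^7 s = 1.99×10^-7 s⁻¹.
Phase lag φ = arctan(Cω/λ) = arctan(35.9/28.3) = 0.904 rad.
Time lag = φ / ω = 0.904 / 1.99×10^-7 = 4.54×10^6 s = 52.5 days.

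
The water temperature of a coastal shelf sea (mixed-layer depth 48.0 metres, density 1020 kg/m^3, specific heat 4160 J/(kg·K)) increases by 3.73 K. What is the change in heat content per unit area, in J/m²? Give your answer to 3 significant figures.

Areal heat capacity C = ρ c_p D = 1020 × 4160 × 48.0 = 2.04×10^8 J m⁻² K⁻¹.
ΔQ = C ΔT = 2.04×10^8 × 3.73 = 7.60×10^8 J/m².

7.60×10^8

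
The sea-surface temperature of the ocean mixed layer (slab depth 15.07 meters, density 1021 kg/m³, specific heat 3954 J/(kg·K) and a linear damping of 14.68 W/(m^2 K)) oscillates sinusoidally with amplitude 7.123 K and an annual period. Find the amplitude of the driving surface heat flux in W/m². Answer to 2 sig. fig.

Areal heat capacity C = ρ c_p D = 1021 × 3954 × 15.07 = 6.08×10^7 J/(m²·K).
ω = 2π / 3.15×10^7 s = 1.99×10^-7 s⁻¹.
√((Cω)² + λ²) = √((12.1)² + 14.68²) = 19.0 W/(m²·K).
F₀ = A × √((Cω)²+λ²) = 7.123 × 19.0 = 136 W/m².

140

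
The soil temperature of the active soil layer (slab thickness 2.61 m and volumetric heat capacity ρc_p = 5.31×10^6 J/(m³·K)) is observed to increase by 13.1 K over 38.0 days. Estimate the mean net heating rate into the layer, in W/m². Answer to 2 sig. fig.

Areal heat capacity C = ρc_p × D = 5.31×10^6 × 2.61 = 1.39×10^7 J/(m²·K).
Required heat per unit area: Q = C ΔT = 1.39×10^7 × 13.1 = 1.82×10^8 J/m².
Flux F = Q / Δt = 1.82×10^8 / 3.28×10^6 s = 55.3 W/m².

55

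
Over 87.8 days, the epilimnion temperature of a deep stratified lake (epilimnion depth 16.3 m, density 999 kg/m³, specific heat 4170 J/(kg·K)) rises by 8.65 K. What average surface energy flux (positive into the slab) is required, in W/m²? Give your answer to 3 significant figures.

Areal heat capacity C = ρ c_p D = 999 × 4170 × 16.3 = 6.79×10^7 J/(m²·K).
Required heat per unit area: Q = C ΔT = 6.79×10^7 × 8.65 = 5.87×10^8 J/m².
Flux F = Q / Δt = 5.87×10^8 / 7.59×10^6 s = 77.4 W/m².

77.4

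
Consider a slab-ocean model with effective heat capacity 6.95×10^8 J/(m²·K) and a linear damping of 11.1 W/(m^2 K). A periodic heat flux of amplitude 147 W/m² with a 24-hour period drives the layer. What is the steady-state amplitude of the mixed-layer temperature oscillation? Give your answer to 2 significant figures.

0.0029 K

Areal heat capacity C = 6.95×10^8 J/(m²·K) (given).
Angular frequency ω = 2π / T = 2π / 86400 s = 7.27×10^-5 s⁻¹.
√((Cω)² + λ²) = √((50500)² + 11.1²) = 50500 W/(m²·K).
Amplitude A = F₀ / √((Cω)²+λ²) = 147 / 50500 = 0.00291 K.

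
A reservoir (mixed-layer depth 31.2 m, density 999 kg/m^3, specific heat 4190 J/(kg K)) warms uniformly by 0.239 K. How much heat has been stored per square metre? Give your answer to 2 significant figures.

3.1×10^7

Areal heat capacity C = ρ c_p D = 999 × 4190 × 31.2 = 1.31×10^8 J/(m^2 K).
ΔQ = C ΔT = 1.31×10^8 × 0.239 = 3.12×10^7 J/m².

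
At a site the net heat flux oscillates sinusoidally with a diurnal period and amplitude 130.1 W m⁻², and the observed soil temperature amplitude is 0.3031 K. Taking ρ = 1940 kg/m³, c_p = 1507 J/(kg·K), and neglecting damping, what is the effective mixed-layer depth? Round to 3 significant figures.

2.02 m

ω = 2π / 86400 s = 7.27×10^-5 s⁻¹.
Required C = F₀ / (A ω) = 130.1 / (0.3031 × 7.27×10^-5) = 5.90×10^6 J/(m²·K).
D = C / (ρ c_p) = 5.90×10^6 / (1940 × 1507) = 2.02 m.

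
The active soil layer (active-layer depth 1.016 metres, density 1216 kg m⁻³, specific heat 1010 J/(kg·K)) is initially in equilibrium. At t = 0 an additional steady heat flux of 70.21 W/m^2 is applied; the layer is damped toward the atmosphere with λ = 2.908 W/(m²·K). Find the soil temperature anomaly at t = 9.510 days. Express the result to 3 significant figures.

20.6 K

Areal heat capacity C = ρ c_p D = 1216 × 1010 × 1.016 = 1.25×10^6 J m⁻² K⁻¹.
τ = C / λ = 1.25×10^6 / 2.908 = 4.29×10^5 s.
Equilibrium anomaly ΔT_eq = F / λ = 70.21 / 2.908 = 24.1 K.
t = 9.510 days = 8.22×10^5 s, so t/τ = 1.91.
ΔT(t) = ΔT_eq (1 − e^(−t/τ)) = 24.1 × (1 − e^−1.91) = 20.6 K.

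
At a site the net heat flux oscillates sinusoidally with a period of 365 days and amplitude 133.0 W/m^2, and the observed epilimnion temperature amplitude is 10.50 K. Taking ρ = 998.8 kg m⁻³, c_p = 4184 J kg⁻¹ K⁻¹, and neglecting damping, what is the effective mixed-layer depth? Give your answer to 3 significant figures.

ω = 2π / 3.15×10^7 s = 1.99×10^-7 s⁻¹.
Required C = F₀ / (A ω) = 133.0 / (10.50 × 1.99×10^-7) = 6.36×10^7 J/(m²·K).
D = C / (ρ c_p) = 6.36×10^7 / (998.8 × 4184) = 15.2 m.

15.2 m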